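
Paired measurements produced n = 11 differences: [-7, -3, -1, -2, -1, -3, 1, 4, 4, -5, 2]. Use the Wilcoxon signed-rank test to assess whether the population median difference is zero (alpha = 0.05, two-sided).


Step 1: Drop any zero differences (none here) and take |d_i|.
|d| = [7, 3, 1, 2, 1, 3, 1, 4, 4, 5, 2]
Step 2: Midrank |d_i| (ties get averaged ranks).
ranks: |7|->11, |3|->6.5, |1|->2, |2|->4.5, |1|->2, |3|->6.5, |1|->2, |4|->8.5, |4|->8.5, |5|->10, |2|->4.5
Step 3: Attach original signs; sum ranks with positive sign and with negative sign.
W+ = 2 + 8.5 + 8.5 + 4.5 = 23.5
W- = 11 + 6.5 + 2 + 4.5 + 2 + 6.5 + 10 = 42.5
(Check: W+ + W- = 66 should equal n(n+1)/2 = 66.)
Step 4: Test statistic W = min(W+, W-) = 23.5.
Step 5: Ties in |d|, so use the tie-corrected normal approximation.
        E[W] = n(n+1)/4 = 11*12/4 = 33.
        Tie groups: |d|=1 (t=3), |d|=2 (t=2), |d|=3 (t=2), |d|=4 (t=2); sum(t^3 - t) = 42.
        Var[W] = n(n+1)(2n+1)/24 - sum(t^3-t)/48 = 3036/24 - 42/48 = 125.625.
        z = (W - E[W]) / sqrt(Var[W]) = (23.5 - 33) / 11.2083 = -0.8476.
        Two-sided p = 2*Phi(z) = 0.396667.
Step 6: alpha = 0.05. fail to reject H0.

W+ = 23.5, W- = 42.5, W = min = 23.5, p = 0.396667, fail to reject H0.


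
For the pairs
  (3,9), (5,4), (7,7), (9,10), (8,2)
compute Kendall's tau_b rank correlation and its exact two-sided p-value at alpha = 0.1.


Step 1: Enumerate the 10 unordered pairs (i,j) with i<j and classify each by sign(x_j-x_i) * sign(y_j-y_i).
  (1,2):dx=+2,dy=-5->D; (1,3):dx=+4,dy=-2->D; (1,4):dx=+6,dy=+1->C; (1,5):dx=+5,dy=-7->D
  (2,3):dx=+2,dy=+3->C; (2,4):dx=+4,dy=+6->C; (2,5):dx=+3,dy=-2->D; (3,4):dx=+2,dy=+3->C
  (3,5):dx=+1,dy=-5->D; (4,5):dx=-1,dy=-8->C
Step 2: C = 5, D = 5, total pairs = 10.
Step 3: tau = (C - D)/(n(n-1)/2) = (5 - 5)/10 = 0.000000.
Step 4: Exact two-sided p-value (enumerate n! = 120 permutations of y under H0): p = 1.000000.
Step 5: alpha = 0.1. fail to reject H0.

tau_b = 0.0000 (C=5, D=5), p = 1.000000, fail to reject H0.


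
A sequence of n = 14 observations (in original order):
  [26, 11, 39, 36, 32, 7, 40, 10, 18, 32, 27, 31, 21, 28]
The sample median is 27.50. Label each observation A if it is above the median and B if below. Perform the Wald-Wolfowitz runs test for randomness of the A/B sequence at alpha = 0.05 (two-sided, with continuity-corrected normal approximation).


Step 1: Compute median = 27.50; label A = above, B = below.
Labels in order: BBAAABABBABABA  (n_A = 7, n_B = 7)
Step 2: Count runs R = 10.
Step 3: Under H0 (random ordering), E[R] = 2*n_A*n_B/(n_A+n_B) + 1 = 2*7*7/14 + 1 = 8.0000.
        Var[R] = 2*n_A*n_B*(2*n_A*n_B - n_A - n_B) / ((n_A+n_B)^2 * (n_A+n_B-1)) = 8232/2548 = 3.2308.
        SD[R] = 1.7974.
Step 4: Continuity-corrected z = (R - 0.5 - E[R]) / SD[R] = (10 - 0.5 - 8.0000) / 1.7974 = 0.8345.
Step 5: Two-sided p-value via normal approximation = 2*(1 - Phi(|z|)) = 0.403986.
Step 6: alpha = 0.05. fail to reject H0.

R = 10, z = 0.8345, p = 0.403986, fail to reject H0.


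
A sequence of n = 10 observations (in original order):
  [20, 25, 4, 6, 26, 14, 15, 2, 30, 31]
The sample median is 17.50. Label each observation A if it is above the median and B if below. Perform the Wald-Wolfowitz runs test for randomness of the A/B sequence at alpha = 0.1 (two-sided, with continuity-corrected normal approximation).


Step 1: Compute median = 17.50; label A = above, B = below.
Labels in order: AABBABBBAA  (n_A = 5, n_B = 5)
Step 2: Count runs R = 5.
Step 3: Under H0 (random ordering), E[R] = 2*n_A*n_B/(n_A+n_B) + 1 = 2*5*5/10 + 1 = 6.0000.
        Var[R] = 2*n_A*n_B*(2*n_A*n_B - n_A - n_B) / ((n_A+n_B)^2 * (n_A+n_B-1)) = 2000/900 = 2.2222.
        SD[R] = 1.4907.
Step 4: Continuity-corrected z = (R + 0.5 - E[R]) / SD[R] = (5 + 0.5 - 6.0000) / 1.4907 = -0.3354.
Step 5: Two-sided p-value via normal approximation = 2*(1 - Phi(|z|)) = 0.737316.
Step 6: alpha = 0.1. fail to reject H0.

R = 5, z = -0.3354, p = 0.737316, fail to reject H0.


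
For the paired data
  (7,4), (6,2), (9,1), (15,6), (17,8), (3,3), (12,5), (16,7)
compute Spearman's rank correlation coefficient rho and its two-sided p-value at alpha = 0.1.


Step 1: Rank x and y separately (midranks; no ties here).
rank(x): 7->3, 6->2, 9->4, 15->6, 17->8, 3->1, 12->5, 16->7
rank(y): 4->4, 2->2, 1->1, 6->6, 8->8, 3->3, 5->5, 7->7
Step 2: d_i = R_x(i) - R_y(i); compute d_i^2.
  (3-4)^2=1, (2-2)^2=0, (4-1)^2=9, (6-6)^2=0, (8-8)^2=0, (1-3)^2=4, (5-5)^2=0, (7-7)^2=0
sum(d^2) = 14.
Step 3: rho = 1 - 6*14 / (8*(8^2 - 1)) = 1 - 84/504 = 0.833333.
Step 4: Under H0, t = rho * sqrt((n-2)/(1-rho^2)) = 3.6927 ~ t(6).
Step 5: Two-sided p-value from the t-distribution with 6 df = 0.010176.
Step 6: alpha = 0.1. reject H0.

rho = 0.8333, p = 0.010176, reject H0 at alpha = 0.1.


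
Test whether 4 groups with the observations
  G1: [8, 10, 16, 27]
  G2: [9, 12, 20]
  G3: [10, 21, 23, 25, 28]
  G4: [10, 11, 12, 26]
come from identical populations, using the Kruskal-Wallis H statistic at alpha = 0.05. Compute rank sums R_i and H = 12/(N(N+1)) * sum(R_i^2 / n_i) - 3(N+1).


Step 1: Combine all N = 16 observations and assign midranks.
sorted (value, group, rank): (8,G1,1), (9,G2,2), (10,G1,4), (10,G3,4), (10,G4,4), (11,G4,6), (12,G2,7.5), (12,G4,7.5), (16,G1,9), (20,G2,10), (21,G3,11), (23,G3,12), (25,G3,13), (26,G4,14), (27,G1,15), (28,G3,16)
Step 2: Sum ranks within each group.
R_1 = 29 (n_1 = 4)
R_2 = 19.5 (n_2 = 3)
R_3 = 56 (n_3 = 5)
R_4 = 31.5 (n_4 = 4)
Step 3: H = 12/(N(N+1)) * sum(R_i^2/n_i) - 3(N+1)
     = 12/(16*17) * (29^2/4 + 19.5^2/3 + 56^2/5 + 31.5^2/4) - 3*17
     = 0.044118 * 1212.26 - 51
     = 2.482169.
Step 4: Ties present; correction factor C = 1 - 30/(16^3 - 16) = 0.992647. Corrected H = 2.482169 / 0.992647 = 2.500556.
Step 5: Under H0, H ~ chi^2(3); p-value = 0.475191.
Step 6: alpha = 0.05. fail to reject H0.

H = 2.5006, df = 3, p = 0.475191, fail to reject H0.


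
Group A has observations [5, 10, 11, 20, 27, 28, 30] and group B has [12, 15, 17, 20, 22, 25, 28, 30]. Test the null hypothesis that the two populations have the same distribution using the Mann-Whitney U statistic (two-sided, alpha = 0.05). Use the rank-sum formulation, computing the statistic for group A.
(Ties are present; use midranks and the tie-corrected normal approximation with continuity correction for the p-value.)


Step 1: Combine and sort all 15 observations; assign midranks.
sorted (value, group): (5,X), (10,X), (11,X), (12,Y), (15,Y), (17,Y), (20,X), (20,Y), (22,Y), (25,Y), (27,X), (28,X), (28,Y), (30,X), (30,Y)
ranks: 5->1, 10->2, 11->3, 12->4, 15->5, 17->6, 20->7.5, 20->7.5, 22->9, 25->10, 27->11, 28->12.5, 28->12.5, 30->14.5, 30->14.5
Step 2: Rank sum for X: R1 = 1 + 2 + 3 + 7.5 + 11 + 12.5 + 14.5 = 51.5.
Step 3: U_X = R1 - n1(n1+1)/2 = 51.5 - 7*8/2 = 51.5 - 28 = 23.5.
       U_Y = n1*n2 - U_X = 56 - 23.5 = 32.5.
Step 4: Ties are present, so use the tie-corrected normal approximation (with continuity correction) for the p-value.
Step 5: p-value = 0.642537; compare to alpha = 0.05. fail to reject H0.

U_X = 23.5, p = 0.642537, fail to reject H0 at alpha = 0.05.


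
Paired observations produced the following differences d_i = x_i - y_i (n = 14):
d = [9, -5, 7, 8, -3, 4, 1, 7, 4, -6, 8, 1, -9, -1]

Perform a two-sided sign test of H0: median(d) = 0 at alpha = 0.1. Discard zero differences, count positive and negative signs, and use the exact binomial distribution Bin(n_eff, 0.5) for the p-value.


Step 1: Discard zero differences. Original n = 14; n_eff = number of nonzero differences = 14.
Nonzero differences (with sign): +9, -5, +7, +8, -3, +4, +1, +7, +4, -6, +8, +1, -9, -1
Step 2: Count signs: positive = 9, negative = 5.
Step 3: Under H0: P(positive) = 0.5, so the number of positives S ~ Bin(14, 0.5).
Step 4: Two-sided exact p-value = sum of Bin(14,0.5) probabilities at or below the observed probability = 0.423950.
Step 5: alpha = 0.1. fail to reject H0.

n_eff = 14, pos = 9, neg = 5, p = 0.423950, fail to reject H0.


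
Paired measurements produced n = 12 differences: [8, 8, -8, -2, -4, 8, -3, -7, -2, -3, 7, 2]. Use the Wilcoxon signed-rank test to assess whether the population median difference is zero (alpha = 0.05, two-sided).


Step 1: Drop any zero differences (none here) and take |d_i|.
|d| = [8, 8, 8, 2, 4, 8, 3, 7, 2, 3, 7, 2]
Step 2: Midrank |d_i| (ties get averaged ranks).
ranks: |8|->10.5, |8|->10.5, |8|->10.5, |2|->2, |4|->6, |8|->10.5, |3|->4.5, |7|->7.5, |2|->2, |3|->4.5, |7|->7.5, |2|->2
Step 3: Attach original signs; sum ranks with positive sign and with negative sign.
W+ = 10.5 + 10.5 + 10.5 + 7.5 + 2 = 41
W- = 10.5 + 2 + 6 + 4.5 + 7.5 + 2 + 4.5 = 37
(Check: W+ + W- = 78 should equal n(n+1)/2 = 78.)
Step 4: Test statistic W = min(W+, W-) = 37.
Step 5: Ties in |d|, so use the tie-corrected normal approximation.
        E[W] = n(n+1)/4 = 12*13/4 = 39.
        Tie groups: |d|=2 (t=3), |d|=3 (t=2), |d|=7 (t=2), |d|=8 (t=4); sum(t^3 - t) = 96.
        Var[W] = n(n+1)(2n+1)/24 - sum(t^3-t)/48 = 3900/24 - 96/48 = 160.5.
        z = (W - E[W]) / sqrt(Var[W]) = (37 - 39) / 12.6689 = -0.1579.
        Two-sided p = 2*Phi(z) = 0.874561.
Step 6: alpha = 0.05. fail to reject H0.

W+ = 41, W- = 37, W = min = 37, p = 0.874561, fail to reject H0.


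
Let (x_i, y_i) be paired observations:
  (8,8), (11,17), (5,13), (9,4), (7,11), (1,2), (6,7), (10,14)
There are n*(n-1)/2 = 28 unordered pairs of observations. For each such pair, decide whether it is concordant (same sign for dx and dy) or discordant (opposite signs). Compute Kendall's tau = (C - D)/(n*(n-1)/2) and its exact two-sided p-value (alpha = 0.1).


Step 1: Enumerate the 28 unordered pairs (i,j) with i<j and classify each by sign(x_j-x_i) * sign(y_j-y_i).
  (1,2):dx=+3,dy=+9->C; (1,3):dx=-3,dy=+5->D; (1,4):dx=+1,dy=-4->D; (1,5):dx=-1,dy=+3->D
  (1,6):dx=-7,dy=-6->C; (1,7):dx=-2,dy=-1->C; (1,8):dx=+2,dy=+6->C; (2,3):dx=-6,dy=-4->C
  (2,4):dx=-2,dy=-13->C; (2,5):dx=-4,dy=-6->C; (2,6):dx=-10,dy=-15->C; (2,7):dx=-5,dy=-10->C
  (2,8):dx=-1,dy=-3->C; (3,4):dx=+4,dy=-9->D; (3,5):dx=+2,dy=-2->D; (3,6):dx=-4,dy=-11->C
  (3,7):dx=+1,dy=-6->D; (3,8):dx=+5,dy=+1->C; (4,5):dx=-2,dy=+7->D; (4,6):dx=-8,dy=-2->C
  (4,7):dx=-3,dy=+3->D; (4,8):dx=+1,dy=+10->C; (5,6):dx=-6,dy=-9->C; (5,7):dx=-1,dy=-4->C
  (5,8):dx=+3,dy=+3->C; (6,7):dx=+5,dy=+5->C; (6,8):dx=+9,dy=+12->C; (7,8):dx=+4,dy=+7->C
Step 2: C = 20, D = 8, total pairs = 28.
Step 3: tau = (C - D)/(n(n-1)/2) = (20 - 8)/28 = 0.428571.
Step 4: Exact two-sided p-value (enumerate n! = 40320 permutations of y under H0): p = 0.178869.
Step 5: alpha = 0.1. fail to reject H0.

tau_b = 0.4286 (C=20, D=8), p = 0.178869, fail to reject H0.


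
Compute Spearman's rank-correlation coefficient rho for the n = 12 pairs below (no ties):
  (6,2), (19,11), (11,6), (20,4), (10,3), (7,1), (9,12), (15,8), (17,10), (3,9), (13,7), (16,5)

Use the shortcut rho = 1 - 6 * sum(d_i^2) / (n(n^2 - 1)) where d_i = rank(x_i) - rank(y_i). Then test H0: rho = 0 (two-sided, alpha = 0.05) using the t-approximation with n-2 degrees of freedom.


Step 1: Rank x and y separately (midranks; no ties here).
rank(x): 6->2, 19->11, 11->6, 20->12, 10->5, 7->3, 9->4, 15->8, 17->10, 3->1, 13->7, 16->9
rank(y): 2->2, 11->11, 6->6, 4->4, 3->3, 1->1, 12->12, 8->8, 10->10, 9->9, 7->7, 5->5
Step 2: d_i = R_x(i) - R_y(i); compute d_i^2.
  (2-2)^2=0, (11-11)^2=0, (6-6)^2=0, (12-4)^2=64, (5-3)^2=4, (3-1)^2=4, (4-12)^2=64, (8-8)^2=0, (10-10)^2=0, (1-9)^2=64, (7-7)^2=0, (9-5)^2=16
sum(d^2) = 216.
Step 3: rho = 1 - 6*216 / (12*(12^2 - 1)) = 1 - 1296/1716 = 0.244755.
Step 4: Under H0, t = rho * sqrt((n-2)/(1-rho^2)) = 0.7983 ~ t(10).
Step 5: Two-sided p-value from the t-distribution with 10 df = 0.443262.
Step 6: alpha = 0.05. fail to reject H0.

rho = 0.2448, p = 0.443262, fail to reject H0 at alpha = 0.05.


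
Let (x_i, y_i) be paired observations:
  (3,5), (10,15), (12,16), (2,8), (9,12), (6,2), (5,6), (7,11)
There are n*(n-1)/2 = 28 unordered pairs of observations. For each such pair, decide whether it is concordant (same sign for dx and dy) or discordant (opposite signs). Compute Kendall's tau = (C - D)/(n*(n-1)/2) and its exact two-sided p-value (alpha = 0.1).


Step 1: Enumerate the 28 unordered pairs (i,j) with i<j and classify each by sign(x_j-x_i) * sign(y_j-y_i).
  (1,2):dx=+7,dy=+10->C; (1,3):dx=+9,dy=+11->C; (1,4):dx=-1,dy=+3->D; (1,5):dx=+6,dy=+7->C
  (1,6):dx=+3,dy=-3->D; (1,7):dx=+2,dy=+1->C; (1,8):dx=+4,dy=+6->C; (2,3):dx=+2,dy=+1->C
  (2,4):dx=-8,dy=-7->C; (2,5):dx=-1,dy=-3->C; (2,6):dx=-4,dy=-13->C; (2,7):dx=-5,dy=-9->C
  (2,8):dx=-3,dy=-4->C; (3,4):dx=-10,dy=-8->C; (3,5):dx=-3,dy=-4->C; (3,6):dx=-6,dy=-14->C
  (3,7):dx=-7,dy=-10->C; (3,8):dx=-5,dy=-5->C; (4,5):dx=+7,dy=+4->C; (4,6):dx=+4,dy=-6->D
  (4,7):dx=+3,dy=-2->D; (4,8):dx=+5,dy=+3->C; (5,6):dx=-3,dy=-10->C; (5,7):dx=-4,dy=-6->C
  (5,8):dx=-2,dy=-1->C; (6,7):dx=-1,dy=+4->D; (6,8):dx=+1,dy=+9->C; (7,8):dx=+2,dy=+5->C
Step 2: C = 23, D = 5, total pairs = 28.
Step 3: tau = (C - D)/(n(n-1)/2) = (23 - 5)/28 = 0.642857.
Step 4: Exact two-sided p-value (enumerate n! = 40320 permutations of y under H0): p = 0.031151.
Step 5: alpha = 0.1. reject H0.

tau_b = 0.6429 (C=23, D=5), p = 0.031151, reject H0.


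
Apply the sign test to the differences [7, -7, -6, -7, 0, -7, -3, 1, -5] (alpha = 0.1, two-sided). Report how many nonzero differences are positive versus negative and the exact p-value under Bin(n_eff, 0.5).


Step 1: Discard zero differences. Original n = 9; n_eff = number of nonzero differences = 8.
Nonzero differences (with sign): +7, -7, -6, -7, -7, -3, +1, -5
Step 2: Count signs: positive = 2, negative = 6.
Step 3: Under H0: P(positive) = 0.5, so the number of positives S ~ Bin(8, 0.5).
Step 4: Two-sided exact p-value = sum of Bin(8,0.5) probabilities at or below the observed probability = 0.289062.
Step 5: alpha = 0.1. fail to reject H0.

n_eff = 8, pos = 2, neg = 6, p = 0.289062, fail to reject H0.


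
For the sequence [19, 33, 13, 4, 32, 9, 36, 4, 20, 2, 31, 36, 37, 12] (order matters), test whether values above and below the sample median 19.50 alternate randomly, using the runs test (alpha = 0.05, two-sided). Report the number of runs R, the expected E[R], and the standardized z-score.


Step 1: Compute median = 19.50; label A = above, B = below.
Labels in order: BABBABABABAAAB  (n_A = 7, n_B = 7)
Step 2: Count runs R = 11.
Step 3: Under H0 (random ordering), E[R] = 2*n_A*n_B/(n_A+n_B) + 1 = 2*7*7/14 + 1 = 8.0000.
        Var[R] = 2*n_A*n_B*(2*n_A*n_B - n_A - n_B) / ((n_A+n_B)^2 * (n_A+n_B-1)) = 8232/2548 = 3.2308.
        SD[R] = 1.7974.
Step 4: Continuity-corrected z = (R - 0.5 - E[R]) / SD[R] = (11 - 0.5 - 8.0000) / 1.7974 = 1.3909.
Step 5: Two-sided p-value via normal approximation = 2*(1 - Phi(|z|)) = 0.164264.
Step 6: alpha = 0.05. fail to reject H0.

R = 11, z = 1.3909, p = 0.164264, fail to reject H0.


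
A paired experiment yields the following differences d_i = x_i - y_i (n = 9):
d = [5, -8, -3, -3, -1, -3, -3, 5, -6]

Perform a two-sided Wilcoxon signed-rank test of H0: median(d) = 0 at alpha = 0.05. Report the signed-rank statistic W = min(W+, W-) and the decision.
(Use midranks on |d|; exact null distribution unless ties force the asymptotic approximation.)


Step 1: Drop any zero differences (none here) and take |d_i|.
|d| = [5, 8, 3, 3, 1, 3, 3, 5, 6]
Step 2: Midrank |d_i| (ties get averaged ranks).
ranks: |5|->6.5, |8|->9, |3|->3.5, |3|->3.5, |1|->1, |3|->3.5, |3|->3.5, |5|->6.5, |6|->8
Step 3: Attach original signs; sum ranks with positive sign and with negative sign.
W+ = 6.5 + 6.5 = 13
W- = 9 + 3.5 + 3.5 + 1 + 3.5 + 3.5 + 8 = 32
(Check: W+ + W- = 45 should equal n(n+1)/2 = 45.)
Step 4: Test statistic W = min(W+, W-) = 13.
Step 5: Ties in |d|, so use the tie-corrected normal approximation.
        E[W] = n(n+1)/4 = 9*10/4 = 22.5.
        Tie groups: |d|=3 (t=4), |d|=5 (t=2); sum(t^3 - t) = 66.
        Var[W] = n(n+1)(2n+1)/24 - sum(t^3-t)/48 = 1710/24 - 66/48 = 69.875.
        z = (W - E[W]) / sqrt(Var[W]) = (13 - 22.5) / 8.3591 = -1.1365.
        Two-sided p = 2*Phi(z) = 0.255755.
Step 6: alpha = 0.05. fail to reject H0.

W+ = 13, W- = 32, W = min = 13, p = 0.255755, fail to reject H0.


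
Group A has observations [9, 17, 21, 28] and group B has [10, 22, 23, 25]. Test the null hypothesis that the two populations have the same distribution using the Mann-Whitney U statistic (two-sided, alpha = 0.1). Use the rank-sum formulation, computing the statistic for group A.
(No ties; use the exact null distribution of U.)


Step 1: Combine and sort all 8 observations; assign midranks.
sorted (value, group): (9,X), (10,Y), (17,X), (21,X), (22,Y), (23,Y), (25,Y), (28,X)
ranks: 9->1, 10->2, 17->3, 21->4, 22->5, 23->6, 25->7, 28->8
Step 2: Rank sum for X: R1 = 1 + 3 + 4 + 8 = 16.
Step 3: U_X = R1 - n1(n1+1)/2 = 16 - 4*5/2 = 16 - 10 = 6.
       U_Y = n1*n2 - U_X = 16 - 6 = 10.
Step 4: No ties, so the exact null distribution of U (based on enumerating the C(8,4) = 70 equally likely rank assignments) gives the two-sided p-value.
Step 5: p-value = 0.685714; compare to alpha = 0.1. fail to reject H0.

U_X = 6, p = 0.685714, fail to reject H0 at alpha = 0.1.


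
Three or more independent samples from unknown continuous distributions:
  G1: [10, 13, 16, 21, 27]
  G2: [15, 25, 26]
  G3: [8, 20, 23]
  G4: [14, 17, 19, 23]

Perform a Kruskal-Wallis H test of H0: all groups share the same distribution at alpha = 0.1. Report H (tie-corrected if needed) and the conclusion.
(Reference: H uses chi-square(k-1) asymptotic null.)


Step 1: Combine all N = 15 observations and assign midranks.
sorted (value, group, rank): (8,G3,1), (10,G1,2), (13,G1,3), (14,G4,4), (15,G2,5), (16,G1,6), (17,G4,7), (19,G4,8), (20,G3,9), (21,G1,10), (23,G3,11.5), (23,G4,11.5), (25,G2,13), (26,G2,14), (27,G1,15)
Step 2: Sum ranks within each group.
R_1 = 36 (n_1 = 5)
R_2 = 32 (n_2 = 3)
R_3 = 21.5 (n_3 = 3)
R_4 = 30.5 (n_4 = 4)
Step 3: H = 12/(N(N+1)) * sum(R_i^2/n_i) - 3(N+1)
     = 12/(15*16) * (36^2/5 + 32^2/3 + 21.5^2/3 + 30.5^2/4) - 3*16
     = 0.050000 * 987.179 - 48
     = 1.358958.
Step 4: Ties present; correction factor C = 1 - 6/(15^3 - 15) = 0.998214. Corrected H = 1.358958 / 0.998214 = 1.361389.
Step 5: Under H0, H ~ chi^2(3); p-value = 0.714610.
Step 6: alpha = 0.1. fail to reject H0.

H = 1.3614, df = 3, p = 0.714610, fail to reject H0.


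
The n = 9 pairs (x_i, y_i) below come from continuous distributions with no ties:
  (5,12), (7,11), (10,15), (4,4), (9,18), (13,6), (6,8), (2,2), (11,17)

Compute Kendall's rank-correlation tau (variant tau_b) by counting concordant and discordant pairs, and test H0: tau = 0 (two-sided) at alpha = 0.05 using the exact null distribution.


Step 1: Enumerate the 36 unordered pairs (i,j) with i<j and classify each by sign(x_j-x_i) * sign(y_j-y_i).
  (1,2):dx=+2,dy=-1->D; (1,3):dx=+5,dy=+3->C; (1,4):dx=-1,dy=-8->C; (1,5):dx=+4,dy=+6->C
  (1,6):dx=+8,dy=-6->D; (1,7):dx=+1,dy=-4->D; (1,8):dx=-3,dy=-10->C; (1,9):dx=+6,dy=+5->C
  (2,3):dx=+3,dy=+4->C; (2,4):dx=-3,dy=-7->C; (2,5):dx=+2,dy=+7->C; (2,6):dx=+6,dy=-5->D
  (2,7):dx=-1,dy=-3->C; (2,8):dx=-5,dy=-9->C; (2,9):dx=+4,dy=+6->C; (3,4):dx=-6,dy=-11->C
  (3,5):dx=-1,dy=+3->D; (3,6):dx=+3,dy=-9->D; (3,7):dx=-4,dy=-7->C; (3,8):dx=-8,dy=-13->C
  (3,9):dx=+1,dy=+2->C; (4,5):dx=+5,dy=+14->C; (4,6):dx=+9,dy=+2->C; (4,7):dx=+2,dy=+4->C
  (4,8):dx=-2,dy=-2->C; (4,9):dx=+7,dy=+13->C; (5,6):dx=+4,dy=-12->D; (5,7):dx=-3,dy=-10->C
  (5,8):dx=-7,dy=-16->C; (5,9):dx=+2,dy=-1->D; (6,7):dx=-7,dy=+2->D; (6,8):dx=-11,dy=-4->C
  (6,9):dx=-2,dy=+11->D; (7,8):dx=-4,dy=-6->C; (7,9):dx=+5,dy=+9->C; (8,9):dx=+9,dy=+15->C
Step 2: C = 26, D = 10, total pairs = 36.
Step 3: tau = (C - D)/(n(n-1)/2) = (26 - 10)/36 = 0.444444.
Step 4: Exact two-sided p-value (enumerate n! = 362880 permutations of y under H0): p = 0.119439.
Step 5: alpha = 0.05. fail to reject H0.

tau_b = 0.4444 (C=26, D=10), p = 0.119439, fail to reject H0.


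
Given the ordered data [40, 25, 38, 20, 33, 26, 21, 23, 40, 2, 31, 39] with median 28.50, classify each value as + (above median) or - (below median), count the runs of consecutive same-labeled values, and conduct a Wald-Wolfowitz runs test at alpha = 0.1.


Step 1: Compute median = 28.50; label A = above, B = below.
Labels in order: ABABABBBABAA  (n_A = 6, n_B = 6)
Step 2: Count runs R = 9.
Step 3: Under H0 (random ordering), E[R] = 2*n_A*n_B/(n_A+n_B) + 1 = 2*6*6/12 + 1 = 7.0000.
        Var[R] = 2*n_A*n_B*(2*n_A*n_B - n_A - n_B) / ((n_A+n_B)^2 * (n_A+n_B-1)) = 4320/1584 = 2.7273.
        SD[R] = 1.6514.
Step 4: Continuity-corrected z = (R - 0.5 - E[R]) / SD[R] = (9 - 0.5 - 7.0000) / 1.6514 = 0.9083.
Step 5: Two-sided p-value via normal approximation = 2*(1 - Phi(|z|)) = 0.363722.
Step 6: alpha = 0.1. fail to reject H0.

R = 9, z = 0.9083, p = 0.363722, fail to reject H0.


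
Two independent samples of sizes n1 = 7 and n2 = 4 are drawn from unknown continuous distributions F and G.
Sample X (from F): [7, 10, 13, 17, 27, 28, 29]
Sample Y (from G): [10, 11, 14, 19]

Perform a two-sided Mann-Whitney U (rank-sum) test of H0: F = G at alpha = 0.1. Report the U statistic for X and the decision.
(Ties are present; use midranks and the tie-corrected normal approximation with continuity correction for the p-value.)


Step 1: Combine and sort all 11 observations; assign midranks.
sorted (value, group): (7,X), (10,X), (10,Y), (11,Y), (13,X), (14,Y), (17,X), (19,Y), (27,X), (28,X), (29,X)
ranks: 7->1, 10->2.5, 10->2.5, 11->4, 13->5, 14->6, 17->7, 19->8, 27->9, 28->10, 29->11
Step 2: Rank sum for X: R1 = 1 + 2.5 + 5 + 7 + 9 + 10 + 11 = 45.5.
Step 3: U_X = R1 - n1(n1+1)/2 = 45.5 - 7*8/2 = 45.5 - 28 = 17.5.
       U_Y = n1*n2 - U_X = 28 - 17.5 = 10.5.
Step 4: Ties are present, so use the tie-corrected normal approximation (with continuity correction) for the p-value.
Step 5: p-value = 0.569872; compare to alpha = 0.1. fail to reject H0.

U_X = 17.5, p = 0.569872, fail to reject H0 at alpha = 0.1.


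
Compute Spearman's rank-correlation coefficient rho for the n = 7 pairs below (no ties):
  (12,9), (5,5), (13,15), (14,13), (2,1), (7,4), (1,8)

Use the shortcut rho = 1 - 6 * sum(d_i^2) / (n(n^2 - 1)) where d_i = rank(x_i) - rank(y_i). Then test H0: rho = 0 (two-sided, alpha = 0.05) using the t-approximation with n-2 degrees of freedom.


Step 1: Rank x and y separately (midranks; no ties here).
rank(x): 12->5, 5->3, 13->6, 14->7, 2->2, 7->4, 1->1
rank(y): 9->5, 5->3, 15->7, 13->6, 1->1, 4->2, 8->4
Step 2: d_i = R_x(i) - R_y(i); compute d_i^2.
  (5-5)^2=0, (3-3)^2=0, (6-7)^2=1, (7-6)^2=1, (2-1)^2=1, (4-2)^2=4, (1-4)^2=9
sum(d^2) = 16.
Step 3: rho = 1 - 6*16 / (7*(7^2 - 1)) = 1 - 96/336 = 0.714286.
Step 4: Under H0, t = rho * sqrt((n-2)/(1-rho^2)) = 2.2822 ~ t(5).
Step 5: Two-sided p-value from the t-distribution with 5 df = 0.071344.
Step 6: alpha = 0.05. fail to reject H0.

rho = 0.7143, p = 0.071344, fail to reject H0 at alpha = 0.05.


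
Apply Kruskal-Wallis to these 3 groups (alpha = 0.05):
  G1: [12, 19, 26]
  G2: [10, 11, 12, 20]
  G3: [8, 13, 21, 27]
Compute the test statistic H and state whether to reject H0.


Step 1: Combine all N = 11 observations and assign midranks.
sorted (value, group, rank): (8,G3,1), (10,G2,2), (11,G2,3), (12,G1,4.5), (12,G2,4.5), (13,G3,6), (19,G1,7), (20,G2,8), (21,G3,9), (26,G1,10), (27,G3,11)
Step 2: Sum ranks within each group.
R_1 = 21.5 (n_1 = 3)
R_2 = 17.5 (n_2 = 4)
R_3 = 27 (n_3 = 4)
Step 3: H = 12/(N(N+1)) * sum(R_i^2/n_i) - 3(N+1)
     = 12/(11*12) * (21.5^2/3 + 17.5^2/4 + 27^2/4) - 3*12
     = 0.090909 * 412.896 - 36
     = 1.535985.
Step 4: Ties present; correction factor C = 1 - 6/(11^3 - 11) = 0.995455. Corrected H = 1.535985 / 0.995455 = 1.542998.
Step 5: Under H0, H ~ chi^2(2); p-value = 0.462319.
Step 6: alpha = 0.05. fail to reject H0.

H = 1.5430, df = 2, p = 0.462319, fail to reject H0.


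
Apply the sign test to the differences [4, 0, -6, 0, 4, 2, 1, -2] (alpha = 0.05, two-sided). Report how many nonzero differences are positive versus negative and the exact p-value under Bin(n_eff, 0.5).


Step 1: Discard zero differences. Original n = 8; n_eff = number of nonzero differences = 6.
Nonzero differences (with sign): +4, -6, +4, +2, +1, -2
Step 2: Count signs: positive = 4, negative = 2.
Step 3: Under H0: P(positive) = 0.5, so the number of positives S ~ Bin(6, 0.5).
Step 4: Two-sided exact p-value = sum of Bin(6,0.5) probabilities at or below the observed probability = 0.687500.
Step 5: alpha = 0.05. fail to reject H0.

n_eff = 6, pos = 4, neg = 2, p = 0.687500, fail to reject H0.


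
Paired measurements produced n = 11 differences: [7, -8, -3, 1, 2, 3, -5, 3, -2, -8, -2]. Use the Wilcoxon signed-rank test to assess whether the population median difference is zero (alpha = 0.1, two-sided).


Step 1: Drop any zero differences (none here) and take |d_i|.
|d| = [7, 8, 3, 1, 2, 3, 5, 3, 2, 8, 2]
Step 2: Midrank |d_i| (ties get averaged ranks).
ranks: |7|->9, |8|->10.5, |3|->6, |1|->1, |2|->3, |3|->6, |5|->8, |3|->6, |2|->3, |8|->10.5, |2|->3
Step 3: Attach original signs; sum ranks with positive sign and with negative sign.
W+ = 9 + 1 + 3 + 6 + 6 = 25
W- = 10.5 + 6 + 8 + 3 + 10.5 + 3 = 41
(Check: W+ + W- = 66 should equal n(n+1)/2 = 66.)
Step 4: Test statistic W = min(W+, W-) = 25.
Step 5: Ties in |d|, so use the tie-corrected normal approximation.
        E[W] = n(n+1)/4 = 11*12/4 = 33.
        Tie groups: |d|=2 (t=3), |d|=3 (t=3), |d|=8 (t=2); sum(t^3 - t) = 54.
        Var[W] = n(n+1)(2n+1)/24 - sum(t^3-t)/48 = 3036/24 - 54/48 = 125.375.
        z = (W - E[W]) / sqrt(Var[W]) = (25 - 33) / 11.1971 = -0.7145.
        Two-sided p = 2*Phi(z) = 0.474936.
Step 6: alpha = 0.1. fail to reject H0.

W+ = 25, W- = 41, W = min = 25, p = 0.474936, fail to reject H0.


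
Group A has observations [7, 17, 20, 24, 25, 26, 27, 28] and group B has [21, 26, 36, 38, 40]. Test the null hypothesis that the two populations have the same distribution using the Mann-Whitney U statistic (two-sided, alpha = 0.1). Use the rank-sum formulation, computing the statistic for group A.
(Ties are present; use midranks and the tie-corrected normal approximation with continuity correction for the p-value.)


Step 1: Combine and sort all 13 observations; assign midranks.
sorted (value, group): (7,X), (17,X), (20,X), (21,Y), (24,X), (25,X), (26,X), (26,Y), (27,X), (28,X), (36,Y), (38,Y), (40,Y)
ranks: 7->1, 17->2, 20->3, 21->4, 24->5, 25->6, 26->7.5, 26->7.5, 27->9, 28->10, 36->11, 38->12, 40->13
Step 2: Rank sum for X: R1 = 1 + 2 + 3 + 5 + 6 + 7.5 + 9 + 10 = 43.5.
Step 3: U_X = R1 - n1(n1+1)/2 = 43.5 - 8*9/2 = 43.5 - 36 = 7.5.
       U_Y = n1*n2 - U_X = 40 - 7.5 = 32.5.
Step 4: Ties are present, so use the tie-corrected normal approximation (with continuity correction) for the p-value.
Step 5: p-value = 0.078571; compare to alpha = 0.1. reject H0.

U_X = 7.5, p = 0.078571, reject H0 at alpha = 0.1.


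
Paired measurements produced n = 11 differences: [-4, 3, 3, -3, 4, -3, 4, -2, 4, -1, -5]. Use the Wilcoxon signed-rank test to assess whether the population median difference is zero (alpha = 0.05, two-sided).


Step 1: Drop any zero differences (none here) and take |d_i|.
|d| = [4, 3, 3, 3, 4, 3, 4, 2, 4, 1, 5]
Step 2: Midrank |d_i| (ties get averaged ranks).
ranks: |4|->8.5, |3|->4.5, |3|->4.5, |3|->4.5, |4|->8.5, |3|->4.5, |4|->8.5, |2|->2, |4|->8.5, |1|->1, |5|->11
Step 3: Attach original signs; sum ranks with positive sign and with negative sign.
W+ = 4.5 + 4.5 + 8.5 + 8.5 + 8.5 = 34.5
W- = 8.5 + 4.5 + 4.5 + 2 + 1 + 11 = 31.5
(Check: W+ + W- = 66 should equal n(n+1)/2 = 66.)
Step 4: Test statistic W = min(W+, W-) = 31.5.
Step 5: Ties in |d|, so use the tie-corrected normal approximation.
        E[W] = n(n+1)/4 = 11*12/4 = 33.
        Tie groups: |d|=3 (t=4), |d|=4 (t=4); sum(t^3 - t) = 120.
        Var[W] = n(n+1)(2n+1)/24 - sum(t^3-t)/48 = 3036/24 - 120/48 = 124.
        z = (W - E[W]) / sqrt(Var[W]) = (31.5 - 33) / 11.1355 = -0.1347.
        Two-sided p = 2*Phi(z) = 0.892846.
Step 6: alpha = 0.05. fail to reject H0.

W+ = 34.5, W- = 31.5, W = min = 31.5, p = 0.892846, fail to reject H0.


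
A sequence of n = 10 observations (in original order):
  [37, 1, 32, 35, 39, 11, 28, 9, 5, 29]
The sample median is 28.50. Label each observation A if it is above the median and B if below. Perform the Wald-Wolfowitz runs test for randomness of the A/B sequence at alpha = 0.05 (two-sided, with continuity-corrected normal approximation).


Step 1: Compute median = 28.50; label A = above, B = below.
Labels in order: ABAAABBBBA  (n_A = 5, n_B = 5)
Step 2: Count runs R = 5.
Step 3: Under H0 (random ordering), E[R] = 2*n_A*n_B/(n_A+n_B) + 1 = 2*5*5/10 + 1 = 6.0000.
        Var[R] = 2*n_A*n_B*(2*n_A*n_B - n_A - n_B) / ((n_A+n_B)^2 * (n_A+n_B-1)) = 2000/900 = 2.2222.
        SD[R] = 1.4907.
Step 4: Continuity-corrected z = (R + 0.5 - E[R]) / SD[R] = (5 + 0.5 - 6.0000) / 1.4907 = -0.3354.
Step 5: Two-sided p-value via normal approximation = 2*(1 - Phi(|z|)) = 0.737316.
Step 6: alpha = 0.05. fail to reject H0.

R = 5, z = -0.3354, p = 0.737316, fail to reject H0.


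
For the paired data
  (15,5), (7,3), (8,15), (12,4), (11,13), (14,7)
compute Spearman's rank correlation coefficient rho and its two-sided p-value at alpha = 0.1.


Step 1: Rank x and y separately (midranks; no ties here).
rank(x): 15->6, 7->1, 8->2, 12->4, 11->3, 14->5
rank(y): 5->3, 3->1, 15->6, 4->2, 13->5, 7->4
Step 2: d_i = R_x(i) - R_y(i); compute d_i^2.
  (6-3)^2=9, (1-1)^2=0, (2-6)^2=16, (4-2)^2=4, (3-5)^2=4, (5-4)^2=1
sum(d^2) = 34.
Step 3: rho = 1 - 6*34 / (6*(6^2 - 1)) = 1 - 204/210 = 0.028571.
Step 4: Under H0, t = rho * sqrt((n-2)/(1-rho^2)) = 0.0572 ~ t(4).
Step 5: Two-sided p-value from the t-distribution with 4 df = 0.957155.
Step 6: alpha = 0.1. fail to reject H0.

rho = 0.0286, p = 0.957155, fail to reject H0 at alpha = 0.1.


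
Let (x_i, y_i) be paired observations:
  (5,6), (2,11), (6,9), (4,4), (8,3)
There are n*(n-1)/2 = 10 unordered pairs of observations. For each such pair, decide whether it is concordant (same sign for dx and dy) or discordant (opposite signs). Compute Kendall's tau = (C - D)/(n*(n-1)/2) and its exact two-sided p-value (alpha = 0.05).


Step 1: Enumerate the 10 unordered pairs (i,j) with i<j and classify each by sign(x_j-x_i) * sign(y_j-y_i).
  (1,2):dx=-3,dy=+5->D; (1,3):dx=+1,dy=+3->C; (1,4):dx=-1,dy=-2->C; (1,5):dx=+3,dy=-3->D
  (2,3):dx=+4,dy=-2->D; (2,4):dx=+2,dy=-7->D; (2,5):dx=+6,dy=-8->D; (3,4):dx=-2,dy=-5->C
  (3,5):dx=+2,dy=-6->D; (4,5):dx=+4,dy=-1->D
Step 2: C = 3, D = 7, total pairs = 10.
Step 3: tau = (C - D)/(n(n-1)/2) = (3 - 7)/10 = -0.400000.
Step 4: Exact two-sided p-value (enumerate n! = 120 permutations of y under H0): p = 0.483333.
Step 5: alpha = 0.05. fail to reject H0.

tau_b = -0.4000 (C=3, D=7), p = 0.483333, fail to reject H0.


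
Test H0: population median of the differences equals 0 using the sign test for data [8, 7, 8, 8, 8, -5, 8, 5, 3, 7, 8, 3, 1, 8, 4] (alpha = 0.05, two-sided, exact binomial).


Step 1: Discard zero differences. Original n = 15; n_eff = number of nonzero differences = 15.
Nonzero differences (with sign): +8, +7, +8, +8, +8, -5, +8, +5, +3, +7, +8, +3, +1, +8, +4
Step 2: Count signs: positive = 14, negative = 1.
Step 3: Under H0: P(positive) = 0.5, so the number of positives S ~ Bin(15, 0.5).
Step 4: Two-sided exact p-value = sum of Bin(15,0.5) probabilities at or below the observed probability = 0.000977.
Step 5: alpha = 0.05. reject H0.

n_eff = 15, pos = 14, neg = 1, p = 0.000977, reject H0.


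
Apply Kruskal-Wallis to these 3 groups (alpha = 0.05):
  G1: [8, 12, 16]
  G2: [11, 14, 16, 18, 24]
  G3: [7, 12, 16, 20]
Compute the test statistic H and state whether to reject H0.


Step 1: Combine all N = 12 observations and assign midranks.
sorted (value, group, rank): (7,G3,1), (8,G1,2), (11,G2,3), (12,G1,4.5), (12,G3,4.5), (14,G2,6), (16,G1,8), (16,G2,8), (16,G3,8), (18,G2,10), (20,G3,11), (24,G2,12)
Step 2: Sum ranks within each group.
R_1 = 14.5 (n_1 = 3)
R_2 = 39 (n_2 = 5)
R_3 = 24.5 (n_3 = 4)
Step 3: H = 12/(N(N+1)) * sum(R_i^2/n_i) - 3(N+1)
     = 12/(12*13) * (14.5^2/3 + 39^2/5 + 24.5^2/4) - 3*13
     = 0.076923 * 524.346 - 39
     = 1.334295.
Step 4: Ties present; correction factor C = 1 - 30/(12^3 - 12) = 0.982517. Corrected H = 1.334295 / 0.982517 = 1.358037.
Step 5: Under H0, H ~ chi^2(2); p-value = 0.507115.
Step 6: alpha = 0.05. fail to reject H0.

H = 1.3580, df = 2, p = 0.507115, fail to reject H0.


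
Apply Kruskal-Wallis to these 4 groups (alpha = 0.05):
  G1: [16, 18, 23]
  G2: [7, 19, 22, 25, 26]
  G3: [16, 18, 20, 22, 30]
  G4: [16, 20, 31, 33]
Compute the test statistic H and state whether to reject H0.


Step 1: Combine all N = 17 observations and assign midranks.
sorted (value, group, rank): (7,G2,1), (16,G1,3), (16,G3,3), (16,G4,3), (18,G1,5.5), (18,G3,5.5), (19,G2,7), (20,G3,8.5), (20,G4,8.5), (22,G2,10.5), (22,G3,10.5), (23,G1,12), (25,G2,13), (26,G2,14), (30,G3,15), (31,G4,16), (33,G4,17)
Step 2: Sum ranks within each group.
R_1 = 20.5 (n_1 = 3)
R_2 = 45.5 (n_2 = 5)
R_3 = 42.5 (n_3 = 5)
R_4 = 44.5 (n_4 = 4)
Step 3: H = 12/(N(N+1)) * sum(R_i^2/n_i) - 3(N+1)
     = 12/(17*18) * (20.5^2/3 + 45.5^2/5 + 42.5^2/5 + 44.5^2/4) - 3*18
     = 0.039216 * 1410.45 - 54
     = 1.311601.
Step 4: Ties present; correction factor C = 1 - 42/(17^3 - 17) = 0.991422. Corrected H = 1.311601 / 0.991422 = 1.322950.
Step 5: Under H0, H ~ chi^2(3); p-value = 0.723691.
Step 6: alpha = 0.05. fail to reject H0.

H = 1.3230, df = 3, p = 0.723691, fail to reject H0.


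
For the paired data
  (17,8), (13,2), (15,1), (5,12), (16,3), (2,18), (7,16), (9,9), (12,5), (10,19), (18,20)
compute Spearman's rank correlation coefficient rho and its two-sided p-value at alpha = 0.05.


Step 1: Rank x and y separately (midranks; no ties here).
rank(x): 17->10, 13->7, 15->8, 5->2, 16->9, 2->1, 7->3, 9->4, 12->6, 10->5, 18->11
rank(y): 8->5, 2->2, 1->1, 12->7, 3->3, 18->9, 16->8, 9->6, 5->4, 19->10, 20->11
Step 2: d_i = R_x(i) - R_y(i); compute d_i^2.
  (10-5)^2=25, (7-2)^2=25, (8-1)^2=49, (2-7)^2=25, (9-3)^2=36, (1-9)^2=64, (3-8)^2=25, (4-6)^2=4, (6-4)^2=4, (5-10)^2=25, (11-11)^2=0
sum(d^2) = 282.
Step 3: rho = 1 - 6*282 / (11*(11^2 - 1)) = 1 - 1692/1320 = -0.281818.
Step 4: Under H0, t = rho * sqrt((n-2)/(1-rho^2)) = -0.8812 ~ t(9).
Step 5: Two-sided p-value from the t-distribution with 9 df = 0.401145.
Step 6: alpha = 0.05. fail to reject H0.

rho = -0.2818, p = 0.401145, fail to reject H0 at alpha = 0.05.


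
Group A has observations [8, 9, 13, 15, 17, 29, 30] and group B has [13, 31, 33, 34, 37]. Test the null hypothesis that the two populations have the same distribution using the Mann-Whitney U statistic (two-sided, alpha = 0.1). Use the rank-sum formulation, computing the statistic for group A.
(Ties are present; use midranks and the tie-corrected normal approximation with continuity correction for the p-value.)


Step 1: Combine and sort all 12 observations; assign midranks.
sorted (value, group): (8,X), (9,X), (13,X), (13,Y), (15,X), (17,X), (29,X), (30,X), (31,Y), (33,Y), (34,Y), (37,Y)
ranks: 8->1, 9->2, 13->3.5, 13->3.5, 15->5, 17->6, 29->7, 30->8, 31->9, 33->10, 34->11, 37->12
Step 2: Rank sum for X: R1 = 1 + 2 + 3.5 + 5 + 6 + 7 + 8 = 32.5.
Step 3: U_X = R1 - n1(n1+1)/2 = 32.5 - 7*8/2 = 32.5 - 28 = 4.5.
       U_Y = n1*n2 - U_X = 35 - 4.5 = 30.5.
Step 4: Ties are present, so use the tie-corrected normal approximation (with continuity correction) for the p-value.
Step 5: p-value = 0.041997; compare to alpha = 0.1. reject H0.

U_X = 4.5, p = 0.041997, reject H0 at alpha = 0.1.


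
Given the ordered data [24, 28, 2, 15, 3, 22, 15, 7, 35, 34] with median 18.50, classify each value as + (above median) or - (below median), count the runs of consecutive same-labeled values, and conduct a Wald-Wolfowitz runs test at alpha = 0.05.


Step 1: Compute median = 18.50; label A = above, B = below.
Labels in order: AABBBABBAA  (n_A = 5, n_B = 5)
Step 2: Count runs R = 5.
Step 3: Under H0 (random ordering), E[R] = 2*n_A*n_B/(n_A+n_B) + 1 = 2*5*5/10 + 1 = 6.0000.
        Var[R] = 2*n_A*n_B*(2*n_A*n_B - n_A - n_B) / ((n_A+n_B)^2 * (n_A+n_B-1)) = 2000/900 = 2.2222.
        SD[R] = 1.4907.
Step 4: Continuity-corrected z = (R + 0.5 - E[R]) / SD[R] = (5 + 0.5 - 6.0000) / 1.4907 = -0.3354.
Step 5: Two-sided p-value via normal approximation = 2*(1 - Phi(|z|)) = 0.737316.
Step 6: alpha = 0.05. fail to reject H0.

R = 5, z = -0.3354, p = 0.737316, fail to reject H0.


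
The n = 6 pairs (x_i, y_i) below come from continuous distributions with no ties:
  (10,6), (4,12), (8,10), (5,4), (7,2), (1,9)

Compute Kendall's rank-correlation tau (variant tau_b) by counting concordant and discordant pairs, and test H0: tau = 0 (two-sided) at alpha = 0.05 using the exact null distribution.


Step 1: Enumerate the 15 unordered pairs (i,j) with i<j and classify each by sign(x_j-x_i) * sign(y_j-y_i).
  (1,2):dx=-6,dy=+6->D; (1,3):dx=-2,dy=+4->D; (1,4):dx=-5,dy=-2->C; (1,5):dx=-3,dy=-4->C
  (1,6):dx=-9,dy=+3->D; (2,3):dx=+4,dy=-2->D; (2,4):dx=+1,dy=-8->D; (2,5):dx=+3,dy=-10->D
  (2,6):dx=-3,dy=-3->C; (3,4):dx=-3,dy=-6->C; (3,5):dx=-1,dy=-8->C; (3,6):dx=-7,dy=-1->C
  (4,5):dx=+2,dy=-2->D; (4,6):dx=-4,dy=+5->D; (5,6):dx=-6,dy=+7->D
Step 2: C = 6, D = 9, total pairs = 15.
Step 3: tau = (C - D)/(n(n-1)/2) = (6 - 9)/15 = -0.200000.
Step 4: Exact two-sided p-value (enumerate n! = 720 permutations of y under H0): p = 0.719444.
Step 5: alpha = 0.05. fail to reject H0.

tau_b = -0.2000 (C=6, D=9), p = 0.719444, fail to reject H0.


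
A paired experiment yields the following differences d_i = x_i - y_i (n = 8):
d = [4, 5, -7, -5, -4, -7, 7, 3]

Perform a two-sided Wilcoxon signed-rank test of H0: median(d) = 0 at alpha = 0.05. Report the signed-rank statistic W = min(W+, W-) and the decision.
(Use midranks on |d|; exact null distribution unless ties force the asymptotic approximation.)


Step 1: Drop any zero differences (none here) and take |d_i|.
|d| = [4, 5, 7, 5, 4, 7, 7, 3]
Step 2: Midrank |d_i| (ties get averaged ranks).
ranks: |4|->2.5, |5|->4.5, |7|->7, |5|->4.5, |4|->2.5, |7|->7, |7|->7, |3|->1
Step 3: Attach original signs; sum ranks with positive sign and with negative sign.
W+ = 2.5 + 4.5 + 7 + 1 = 15
W- = 7 + 4.5 + 2.5 + 7 = 21
(Check: W+ + W- = 36 should equal n(n+1)/2 = 36.)
Step 4: Test statistic W = min(W+, W-) = 15.
Step 5: Ties in |d|, so use the tie-corrected normal approximation.
        E[W] = n(n+1)/4 = 8*9/4 = 18.
        Tie groups: |d|=4 (t=2), |d|=5 (t=2), |d|=7 (t=3); sum(t^3 - t) = 36.
        Var[W] = n(n+1)(2n+1)/24 - sum(t^3-t)/48 = 1224/24 - 36/48 = 50.25.
        z = (W - E[W]) / sqrt(Var[W]) = (15 - 18) / 7.0887 = -0.4232.
        Two-sided p = 2*Phi(z) = 0.672144.
Step 6: alpha = 0.05. fail to reject H0.

W+ = 15, W- = 21, W = min = 15, p = 0.672144, fail to reject H0.


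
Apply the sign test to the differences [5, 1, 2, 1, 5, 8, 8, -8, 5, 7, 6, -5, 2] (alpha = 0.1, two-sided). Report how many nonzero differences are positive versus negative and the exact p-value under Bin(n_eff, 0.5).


Step 1: Discard zero differences. Original n = 13; n_eff = number of nonzero differences = 13.
Nonzero differences (with sign): +5, +1, +2, +1, +5, +8, +8, -8, +5, +7, +6, -5, +2
Step 2: Count signs: positive = 11, negative = 2.
Step 3: Under H0: P(positive) = 0.5, so the number of positives S ~ Bin(13, 0.5).
Step 4: Two-sided exact p-value = sum of Bin(13,0.5) probabilities at or below the observed probability = 0.022461.
Step 5: alpha = 0.1. reject H0.

n_eff = 13, pos = 11, neg = 2, p = 0.022461, reject H0.


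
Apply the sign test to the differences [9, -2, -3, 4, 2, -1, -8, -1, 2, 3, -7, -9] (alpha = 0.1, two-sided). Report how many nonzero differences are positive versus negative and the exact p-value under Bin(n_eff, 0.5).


Step 1: Discard zero differences. Original n = 12; n_eff = number of nonzero differences = 12.
Nonzero differences (with sign): +9, -2, -3, +4, +2, -1, -8, -1, +2, +3, -7, -9
Step 2: Count signs: positive = 5, negative = 7.
Step 3: Under H0: P(positive) = 0.5, so the number of positives S ~ Bin(12, 0.5).
Step 4: Two-sided exact p-value = sum of Bin(12,0.5) probabilities at or below the observed probability = 0.774414.
Step 5: alpha = 0.1. fail to reject H0.

n_eff = 12, pos = 5, neg = 7, p = 0.774414, fail to reject H0.


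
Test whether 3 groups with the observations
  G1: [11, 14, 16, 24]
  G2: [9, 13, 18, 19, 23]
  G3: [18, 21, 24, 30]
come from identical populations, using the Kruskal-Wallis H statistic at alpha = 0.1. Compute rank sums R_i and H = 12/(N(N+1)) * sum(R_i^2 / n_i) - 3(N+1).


Step 1: Combine all N = 13 observations and assign midranks.
sorted (value, group, rank): (9,G2,1), (11,G1,2), (13,G2,3), (14,G1,4), (16,G1,5), (18,G2,6.5), (18,G3,6.5), (19,G2,8), (21,G3,9), (23,G2,10), (24,G1,11.5), (24,G3,11.5), (30,G3,13)
Step 2: Sum ranks within each group.
R_1 = 22.5 (n_1 = 4)
R_2 = 28.5 (n_2 = 5)
R_3 = 40 (n_3 = 4)
Step 3: H = 12/(N(N+1)) * sum(R_i^2/n_i) - 3(N+1)
     = 12/(13*14) * (22.5^2/4 + 28.5^2/5 + 40^2/4) - 3*14
     = 0.065934 * 689.013 - 42
     = 3.429396.
Step 4: Ties present; correction factor C = 1 - 12/(13^3 - 13) = 0.994505. Corrected H = 3.429396 / 0.994505 = 3.448343.
Step 5: Under H0, H ~ chi^2(2); p-value = 0.178321.
Step 6: alpha = 0.1. fail to reject H0.

H = 3.4483, df = 2, p = 0.178321, fail to reject H0.
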